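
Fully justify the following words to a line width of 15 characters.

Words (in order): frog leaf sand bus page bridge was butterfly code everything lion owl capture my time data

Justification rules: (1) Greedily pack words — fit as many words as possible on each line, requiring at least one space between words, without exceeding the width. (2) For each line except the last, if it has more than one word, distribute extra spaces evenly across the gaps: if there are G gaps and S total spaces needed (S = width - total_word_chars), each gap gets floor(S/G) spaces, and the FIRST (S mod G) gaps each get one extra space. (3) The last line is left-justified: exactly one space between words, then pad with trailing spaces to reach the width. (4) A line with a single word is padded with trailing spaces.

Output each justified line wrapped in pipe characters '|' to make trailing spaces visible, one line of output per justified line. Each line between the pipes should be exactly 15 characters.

Line 1: ['frog', 'leaf', 'sand'] (min_width=14, slack=1)
Line 2: ['bus', 'page', 'bridge'] (min_width=15, slack=0)
Line 3: ['was', 'butterfly'] (min_width=13, slack=2)
Line 4: ['code', 'everything'] (min_width=15, slack=0)
Line 5: ['lion', 'owl'] (min_width=8, slack=7)
Line 6: ['capture', 'my', 'time'] (min_width=15, slack=0)
Line 7: ['data'] (min_width=4, slack=11)

Answer: |frog  leaf sand|
|bus page bridge|
|was   butterfly|
|code everything|
|lion        owl|
|capture my time|
|data           |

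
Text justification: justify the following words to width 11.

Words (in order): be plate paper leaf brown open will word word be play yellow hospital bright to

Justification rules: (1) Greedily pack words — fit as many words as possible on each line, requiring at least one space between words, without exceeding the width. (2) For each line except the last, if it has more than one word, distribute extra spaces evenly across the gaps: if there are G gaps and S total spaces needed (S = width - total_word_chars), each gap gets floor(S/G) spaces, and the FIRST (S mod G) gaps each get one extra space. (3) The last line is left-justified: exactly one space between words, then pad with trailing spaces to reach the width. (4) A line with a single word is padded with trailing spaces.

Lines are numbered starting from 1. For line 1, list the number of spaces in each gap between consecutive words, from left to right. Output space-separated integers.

Line 1: ['be', 'plate'] (min_width=8, slack=3)
Line 2: ['paper', 'leaf'] (min_width=10, slack=1)
Line 3: ['brown', 'open'] (min_width=10, slack=1)
Line 4: ['will', 'word'] (min_width=9, slack=2)
Line 5: ['word', 'be'] (min_width=7, slack=4)
Line 6: ['play', 'yellow'] (min_width=11, slack=0)
Line 7: ['hospital'] (min_width=8, slack=3)
Line 8: ['bright', 'to'] (min_width=9, slack=2)

Answer: 4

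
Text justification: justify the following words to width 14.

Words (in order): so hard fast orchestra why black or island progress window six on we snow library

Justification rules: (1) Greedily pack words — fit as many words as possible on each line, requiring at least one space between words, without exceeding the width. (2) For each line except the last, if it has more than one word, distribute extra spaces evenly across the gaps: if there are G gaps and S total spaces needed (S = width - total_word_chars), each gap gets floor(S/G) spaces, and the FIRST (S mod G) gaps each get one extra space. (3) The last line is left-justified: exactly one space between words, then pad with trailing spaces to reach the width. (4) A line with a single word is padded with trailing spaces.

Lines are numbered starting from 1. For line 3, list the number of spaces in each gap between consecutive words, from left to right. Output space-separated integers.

Line 1: ['so', 'hard', 'fast'] (min_width=12, slack=2)
Line 2: ['orchestra', 'why'] (min_width=13, slack=1)
Line 3: ['black', 'or'] (min_width=8, slack=6)
Line 4: ['island'] (min_width=6, slack=8)
Line 5: ['progress'] (min_width=8, slack=6)
Line 6: ['window', 'six', 'on'] (min_width=13, slack=1)
Line 7: ['we', 'snow'] (min_width=7, slack=7)
Line 8: ['library'] (min_width=7, slack=7)

Answer: 7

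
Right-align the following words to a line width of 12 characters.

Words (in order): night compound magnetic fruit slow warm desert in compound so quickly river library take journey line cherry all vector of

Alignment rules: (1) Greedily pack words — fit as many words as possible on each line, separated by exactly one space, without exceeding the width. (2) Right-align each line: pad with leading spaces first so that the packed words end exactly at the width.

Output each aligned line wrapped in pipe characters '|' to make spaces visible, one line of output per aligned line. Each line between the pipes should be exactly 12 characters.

Line 1: ['night'] (min_width=5, slack=7)
Line 2: ['compound'] (min_width=8, slack=4)
Line 3: ['magnetic'] (min_width=8, slack=4)
Line 4: ['fruit', 'slow'] (min_width=10, slack=2)
Line 5: ['warm', 'desert'] (min_width=11, slack=1)
Line 6: ['in', 'compound'] (min_width=11, slack=1)
Line 7: ['so', 'quickly'] (min_width=10, slack=2)
Line 8: ['river'] (min_width=5, slack=7)
Line 9: ['library', 'take'] (min_width=12, slack=0)
Line 10: ['journey', 'line'] (min_width=12, slack=0)
Line 11: ['cherry', 'all'] (min_width=10, slack=2)
Line 12: ['vector', 'of'] (min_width=9, slack=3)

Answer: |       night|
|    compound|
|    magnetic|
|  fruit slow|
| warm desert|
| in compound|
|  so quickly|
|       river|
|library take|
|journey line|
|  cherry all|
|   vector of|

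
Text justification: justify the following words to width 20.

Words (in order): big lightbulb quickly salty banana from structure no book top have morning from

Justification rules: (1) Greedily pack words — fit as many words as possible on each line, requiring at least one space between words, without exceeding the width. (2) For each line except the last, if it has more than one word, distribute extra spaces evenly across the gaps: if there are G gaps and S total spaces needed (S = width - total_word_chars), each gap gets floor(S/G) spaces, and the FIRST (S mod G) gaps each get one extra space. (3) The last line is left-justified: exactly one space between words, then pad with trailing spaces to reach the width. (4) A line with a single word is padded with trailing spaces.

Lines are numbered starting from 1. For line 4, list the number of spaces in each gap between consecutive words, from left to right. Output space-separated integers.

Line 1: ['big', 'lightbulb'] (min_width=13, slack=7)
Line 2: ['quickly', 'salty', 'banana'] (min_width=20, slack=0)
Line 3: ['from', 'structure', 'no'] (min_width=17, slack=3)
Line 4: ['book', 'top', 'have'] (min_width=13, slack=7)
Line 5: ['morning', 'from'] (min_width=12, slack=8)

Answer: 5 4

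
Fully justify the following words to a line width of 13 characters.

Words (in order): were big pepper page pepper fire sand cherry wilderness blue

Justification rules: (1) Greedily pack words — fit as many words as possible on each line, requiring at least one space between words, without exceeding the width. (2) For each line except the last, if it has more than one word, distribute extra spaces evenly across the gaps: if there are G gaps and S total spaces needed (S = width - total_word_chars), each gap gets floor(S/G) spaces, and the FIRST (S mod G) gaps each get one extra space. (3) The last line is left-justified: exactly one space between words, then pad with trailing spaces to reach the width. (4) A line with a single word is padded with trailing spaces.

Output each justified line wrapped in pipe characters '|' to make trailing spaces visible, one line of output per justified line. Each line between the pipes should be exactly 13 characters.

Line 1: ['were', 'big'] (min_width=8, slack=5)
Line 2: ['pepper', 'page'] (min_width=11, slack=2)
Line 3: ['pepper', 'fire'] (min_width=11, slack=2)
Line 4: ['sand', 'cherry'] (min_width=11, slack=2)
Line 5: ['wilderness'] (min_width=10, slack=3)
Line 6: ['blue'] (min_width=4, slack=9)

Answer: |were      big|
|pepper   page|
|pepper   fire|
|sand   cherry|
|wilderness   |
|blue         |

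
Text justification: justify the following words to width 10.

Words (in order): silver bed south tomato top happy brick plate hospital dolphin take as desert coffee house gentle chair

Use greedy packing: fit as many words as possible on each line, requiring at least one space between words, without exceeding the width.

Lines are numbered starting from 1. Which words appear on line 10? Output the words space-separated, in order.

Answer: desert

Derivation:
Line 1: ['silver', 'bed'] (min_width=10, slack=0)
Line 2: ['south'] (min_width=5, slack=5)
Line 3: ['tomato', 'top'] (min_width=10, slack=0)
Line 4: ['happy'] (min_width=5, slack=5)
Line 5: ['brick'] (min_width=5, slack=5)
Line 6: ['plate'] (min_width=5, slack=5)
Line 7: ['hospital'] (min_width=8, slack=2)
Line 8: ['dolphin'] (min_width=7, slack=3)
Line 9: ['take', 'as'] (min_width=7, slack=3)
Line 10: ['desert'] (min_width=6, slack=4)
Line 11: ['coffee'] (min_width=6, slack=4)
Line 12: ['house'] (min_width=5, slack=5)
Line 13: ['gentle'] (min_width=6, slack=4)
Line 14: ['chair'] (min_width=5, slack=5)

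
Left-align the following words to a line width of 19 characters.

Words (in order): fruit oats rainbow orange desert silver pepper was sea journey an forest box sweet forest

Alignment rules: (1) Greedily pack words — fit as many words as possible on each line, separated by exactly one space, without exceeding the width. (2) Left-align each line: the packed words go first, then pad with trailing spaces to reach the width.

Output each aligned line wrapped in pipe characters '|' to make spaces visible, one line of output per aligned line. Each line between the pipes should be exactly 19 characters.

Line 1: ['fruit', 'oats', 'rainbow'] (min_width=18, slack=1)
Line 2: ['orange', 'desert'] (min_width=13, slack=6)
Line 3: ['silver', 'pepper', 'was'] (min_width=17, slack=2)
Line 4: ['sea', 'journey', 'an'] (min_width=14, slack=5)
Line 5: ['forest', 'box', 'sweet'] (min_width=16, slack=3)
Line 6: ['forest'] (min_width=6, slack=13)

Answer: |fruit oats rainbow |
|orange desert      |
|silver pepper was  |
|sea journey an     |
|forest box sweet   |
|forest             |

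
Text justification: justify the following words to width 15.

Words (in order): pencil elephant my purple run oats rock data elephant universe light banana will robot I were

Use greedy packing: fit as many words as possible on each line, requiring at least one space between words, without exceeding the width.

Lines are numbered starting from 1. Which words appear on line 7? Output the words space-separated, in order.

Line 1: ['pencil', 'elephant'] (min_width=15, slack=0)
Line 2: ['my', 'purple', 'run'] (min_width=13, slack=2)
Line 3: ['oats', 'rock', 'data'] (min_width=14, slack=1)
Line 4: ['elephant'] (min_width=8, slack=7)
Line 5: ['universe', 'light'] (min_width=14, slack=1)
Line 6: ['banana', 'will'] (min_width=11, slack=4)
Line 7: ['robot', 'I', 'were'] (min_width=12, slack=3)

Answer: robot I were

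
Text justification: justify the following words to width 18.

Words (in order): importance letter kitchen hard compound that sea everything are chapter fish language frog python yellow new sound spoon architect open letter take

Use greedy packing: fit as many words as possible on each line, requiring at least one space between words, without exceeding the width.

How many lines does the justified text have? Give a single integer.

Answer: 10

Derivation:
Line 1: ['importance', 'letter'] (min_width=17, slack=1)
Line 2: ['kitchen', 'hard'] (min_width=12, slack=6)
Line 3: ['compound', 'that', 'sea'] (min_width=17, slack=1)
Line 4: ['everything', 'are'] (min_width=14, slack=4)
Line 5: ['chapter', 'fish'] (min_width=12, slack=6)
Line 6: ['language', 'frog'] (min_width=13, slack=5)
Line 7: ['python', 'yellow', 'new'] (min_width=17, slack=1)
Line 8: ['sound', 'spoon'] (min_width=11, slack=7)
Line 9: ['architect', 'open'] (min_width=14, slack=4)
Line 10: ['letter', 'take'] (min_width=11, slack=7)
Total lines: 10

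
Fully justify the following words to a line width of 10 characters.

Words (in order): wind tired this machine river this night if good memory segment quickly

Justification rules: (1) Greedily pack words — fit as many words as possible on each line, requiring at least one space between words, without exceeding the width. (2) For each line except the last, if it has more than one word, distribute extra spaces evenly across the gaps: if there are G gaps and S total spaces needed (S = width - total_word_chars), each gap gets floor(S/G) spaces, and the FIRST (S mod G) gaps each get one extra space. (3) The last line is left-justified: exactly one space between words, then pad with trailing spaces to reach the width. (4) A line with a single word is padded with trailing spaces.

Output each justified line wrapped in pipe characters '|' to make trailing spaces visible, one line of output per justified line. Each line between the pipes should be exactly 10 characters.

Answer: |wind tired|
|this      |
|machine   |
|river this|
|night   if|
|good      |
|memory    |
|segment   |
|quickly   |

Derivation:
Line 1: ['wind', 'tired'] (min_width=10, slack=0)
Line 2: ['this'] (min_width=4, slack=6)
Line 3: ['machine'] (min_width=7, slack=3)
Line 4: ['river', 'this'] (min_width=10, slack=0)
Line 5: ['night', 'if'] (min_width=8, slack=2)
Line 6: ['good'] (min_width=4, slack=6)
Line 7: ['memory'] (min_width=6, slack=4)
Line 8: ['segment'] (min_width=7, slack=3)
Line 9: ['quickly'] (min_width=7, slack=3)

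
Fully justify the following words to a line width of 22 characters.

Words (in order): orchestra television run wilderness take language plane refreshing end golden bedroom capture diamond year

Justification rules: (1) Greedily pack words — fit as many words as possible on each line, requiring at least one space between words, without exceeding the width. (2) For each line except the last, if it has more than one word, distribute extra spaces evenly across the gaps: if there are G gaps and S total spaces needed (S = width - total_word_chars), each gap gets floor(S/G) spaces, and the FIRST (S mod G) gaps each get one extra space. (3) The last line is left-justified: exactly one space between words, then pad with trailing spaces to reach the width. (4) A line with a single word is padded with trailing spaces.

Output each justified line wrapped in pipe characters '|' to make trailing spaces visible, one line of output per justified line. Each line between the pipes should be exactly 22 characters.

Line 1: ['orchestra', 'television'] (min_width=20, slack=2)
Line 2: ['run', 'wilderness', 'take'] (min_width=19, slack=3)
Line 3: ['language', 'plane'] (min_width=14, slack=8)
Line 4: ['refreshing', 'end', 'golden'] (min_width=21, slack=1)
Line 5: ['bedroom', 'capture'] (min_width=15, slack=7)
Line 6: ['diamond', 'year'] (min_width=12, slack=10)

Answer: |orchestra   television|
|run   wilderness  take|
|language         plane|
|refreshing  end golden|
|bedroom        capture|
|diamond year          |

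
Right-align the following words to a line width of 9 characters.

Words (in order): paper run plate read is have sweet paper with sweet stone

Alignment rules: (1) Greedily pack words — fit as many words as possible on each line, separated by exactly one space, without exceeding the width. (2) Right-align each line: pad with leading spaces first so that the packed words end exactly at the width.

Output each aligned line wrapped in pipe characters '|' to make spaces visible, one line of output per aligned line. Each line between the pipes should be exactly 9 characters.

Line 1: ['paper', 'run'] (min_width=9, slack=0)
Line 2: ['plate'] (min_width=5, slack=4)
Line 3: ['read', 'is'] (min_width=7, slack=2)
Line 4: ['have'] (min_width=4, slack=5)
Line 5: ['sweet'] (min_width=5, slack=4)
Line 6: ['paper'] (min_width=5, slack=4)
Line 7: ['with'] (min_width=4, slack=5)
Line 8: ['sweet'] (min_width=5, slack=4)
Line 9: ['stone'] (min_width=5, slack=4)

Answer: |paper run|
|    plate|
|  read is|
|     have|
|    sweet|
|    paper|
|     with|
|    sweet|
|    stone|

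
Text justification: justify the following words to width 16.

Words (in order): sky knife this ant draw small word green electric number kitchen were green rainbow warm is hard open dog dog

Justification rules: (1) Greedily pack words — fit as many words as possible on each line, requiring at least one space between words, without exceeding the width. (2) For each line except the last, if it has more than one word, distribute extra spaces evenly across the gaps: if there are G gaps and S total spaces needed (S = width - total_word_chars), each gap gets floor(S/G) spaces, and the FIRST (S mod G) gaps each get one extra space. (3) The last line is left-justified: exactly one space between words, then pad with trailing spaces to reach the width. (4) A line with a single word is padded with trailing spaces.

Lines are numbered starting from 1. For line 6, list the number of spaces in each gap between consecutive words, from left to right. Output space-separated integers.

Line 1: ['sky', 'knife', 'this'] (min_width=14, slack=2)
Line 2: ['ant', 'draw', 'small'] (min_width=14, slack=2)
Line 3: ['word', 'green'] (min_width=10, slack=6)
Line 4: ['electric', 'number'] (min_width=15, slack=1)
Line 5: ['kitchen', 'were'] (min_width=12, slack=4)
Line 6: ['green', 'rainbow'] (min_width=13, slack=3)
Line 7: ['warm', 'is', 'hard'] (min_width=12, slack=4)
Line 8: ['open', 'dog', 'dog'] (min_width=12, slack=4)

Answer: 4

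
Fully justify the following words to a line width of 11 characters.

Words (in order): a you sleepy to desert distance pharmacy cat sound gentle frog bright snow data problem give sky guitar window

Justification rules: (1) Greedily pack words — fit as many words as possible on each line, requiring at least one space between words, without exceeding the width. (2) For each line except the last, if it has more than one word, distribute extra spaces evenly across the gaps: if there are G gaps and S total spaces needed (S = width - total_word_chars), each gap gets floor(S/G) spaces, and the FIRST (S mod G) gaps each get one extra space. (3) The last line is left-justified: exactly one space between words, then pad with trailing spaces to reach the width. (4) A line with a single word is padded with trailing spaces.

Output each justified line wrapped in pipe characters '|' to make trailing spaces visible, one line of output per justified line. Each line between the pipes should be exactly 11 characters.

Line 1: ['a', 'you'] (min_width=5, slack=6)
Line 2: ['sleepy', 'to'] (min_width=9, slack=2)
Line 3: ['desert'] (min_width=6, slack=5)
Line 4: ['distance'] (min_width=8, slack=3)
Line 5: ['pharmacy'] (min_width=8, slack=3)
Line 6: ['cat', 'sound'] (min_width=9, slack=2)
Line 7: ['gentle', 'frog'] (min_width=11, slack=0)
Line 8: ['bright', 'snow'] (min_width=11, slack=0)
Line 9: ['data'] (min_width=4, slack=7)
Line 10: ['problem'] (min_width=7, slack=4)
Line 11: ['give', 'sky'] (min_width=8, slack=3)
Line 12: ['guitar'] (min_width=6, slack=5)
Line 13: ['window'] (min_width=6, slack=5)

Answer: |a       you|
|sleepy   to|
|desert     |
|distance   |
|pharmacy   |
|cat   sound|
|gentle frog|
|bright snow|
|data       |
|problem    |
|give    sky|
|guitar     |
|window     |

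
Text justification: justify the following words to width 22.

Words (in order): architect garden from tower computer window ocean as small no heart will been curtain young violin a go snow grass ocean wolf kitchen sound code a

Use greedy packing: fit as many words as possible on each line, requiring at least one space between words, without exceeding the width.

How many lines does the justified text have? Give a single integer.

Answer: 8

Derivation:
Line 1: ['architect', 'garden', 'from'] (min_width=21, slack=1)
Line 2: ['tower', 'computer', 'window'] (min_width=21, slack=1)
Line 3: ['ocean', 'as', 'small', 'no'] (min_width=17, slack=5)
Line 4: ['heart', 'will', 'been'] (min_width=15, slack=7)
Line 5: ['curtain', 'young', 'violin', 'a'] (min_width=22, slack=0)
Line 6: ['go', 'snow', 'grass', 'ocean'] (min_width=19, slack=3)
Line 7: ['wolf', 'kitchen', 'sound'] (min_width=18, slack=4)
Line 8: ['code', 'a'] (min_width=6, slack=16)
Total lines: 8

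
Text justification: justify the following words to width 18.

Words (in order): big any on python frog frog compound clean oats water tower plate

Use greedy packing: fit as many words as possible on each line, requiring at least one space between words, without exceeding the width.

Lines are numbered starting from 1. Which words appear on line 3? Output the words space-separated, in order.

Answer: clean oats water

Derivation:
Line 1: ['big', 'any', 'on', 'python'] (min_width=17, slack=1)
Line 2: ['frog', 'frog', 'compound'] (min_width=18, slack=0)
Line 3: ['clean', 'oats', 'water'] (min_width=16, slack=2)
Line 4: ['tower', 'plate'] (min_width=11, slack=7)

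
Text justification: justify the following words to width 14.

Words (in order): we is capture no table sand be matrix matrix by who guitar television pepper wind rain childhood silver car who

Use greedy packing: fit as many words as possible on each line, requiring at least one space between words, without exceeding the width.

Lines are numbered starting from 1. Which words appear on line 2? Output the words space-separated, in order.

Answer: no table sand

Derivation:
Line 1: ['we', 'is', 'capture'] (min_width=13, slack=1)
Line 2: ['no', 'table', 'sand'] (min_width=13, slack=1)
Line 3: ['be', 'matrix'] (min_width=9, slack=5)
Line 4: ['matrix', 'by', 'who'] (min_width=13, slack=1)
Line 5: ['guitar'] (min_width=6, slack=8)
Line 6: ['television'] (min_width=10, slack=4)
Line 7: ['pepper', 'wind'] (min_width=11, slack=3)
Line 8: ['rain', 'childhood'] (min_width=14, slack=0)
Line 9: ['silver', 'car', 'who'] (min_width=14, slack=0)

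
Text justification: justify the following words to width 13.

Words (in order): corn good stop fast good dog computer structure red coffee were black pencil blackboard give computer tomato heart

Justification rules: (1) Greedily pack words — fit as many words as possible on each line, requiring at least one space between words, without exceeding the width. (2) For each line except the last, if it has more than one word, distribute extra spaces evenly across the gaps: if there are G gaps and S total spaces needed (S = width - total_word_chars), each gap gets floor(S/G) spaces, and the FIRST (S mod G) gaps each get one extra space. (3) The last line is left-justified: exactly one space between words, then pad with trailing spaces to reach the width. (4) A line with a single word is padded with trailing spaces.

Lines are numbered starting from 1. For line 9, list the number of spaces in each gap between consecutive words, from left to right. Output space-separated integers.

Answer: 1

Derivation:
Line 1: ['corn', 'good'] (min_width=9, slack=4)
Line 2: ['stop', 'fast'] (min_width=9, slack=4)
Line 3: ['good', 'dog'] (min_width=8, slack=5)
Line 4: ['computer'] (min_width=8, slack=5)
Line 5: ['structure', 'red'] (min_width=13, slack=0)
Line 6: ['coffee', 'were'] (min_width=11, slack=2)
Line 7: ['black', 'pencil'] (min_width=12, slack=1)
Line 8: ['blackboard'] (min_width=10, slack=3)
Line 9: ['give', 'computer'] (min_width=13, slack=0)
Line 10: ['tomato', 'heart'] (min_width=12, slack=1)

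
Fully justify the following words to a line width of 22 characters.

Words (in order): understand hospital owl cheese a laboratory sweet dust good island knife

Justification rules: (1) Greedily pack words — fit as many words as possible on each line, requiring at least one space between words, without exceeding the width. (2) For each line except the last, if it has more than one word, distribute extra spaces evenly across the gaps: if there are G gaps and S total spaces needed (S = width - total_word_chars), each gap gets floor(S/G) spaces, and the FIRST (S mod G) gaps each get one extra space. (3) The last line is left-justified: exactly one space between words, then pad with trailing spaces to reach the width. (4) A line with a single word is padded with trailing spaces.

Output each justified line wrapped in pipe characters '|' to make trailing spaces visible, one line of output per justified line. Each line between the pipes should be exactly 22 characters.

Line 1: ['understand', 'hospital'] (min_width=19, slack=3)
Line 2: ['owl', 'cheese', 'a'] (min_width=12, slack=10)
Line 3: ['laboratory', 'sweet', 'dust'] (min_width=21, slack=1)
Line 4: ['good', 'island', 'knife'] (min_width=17, slack=5)

Answer: |understand    hospital|
|owl      cheese      a|
|laboratory  sweet dust|
|good island knife     |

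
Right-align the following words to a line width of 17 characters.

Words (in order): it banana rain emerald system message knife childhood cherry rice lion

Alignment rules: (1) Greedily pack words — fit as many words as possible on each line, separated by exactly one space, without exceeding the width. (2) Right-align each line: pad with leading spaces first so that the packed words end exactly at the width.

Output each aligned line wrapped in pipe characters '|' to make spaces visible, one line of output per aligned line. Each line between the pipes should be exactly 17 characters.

Answer: |   it banana rain|
|   emerald system|
|    message knife|
| childhood cherry|
|        rice lion|

Derivation:
Line 1: ['it', 'banana', 'rain'] (min_width=14, slack=3)
Line 2: ['emerald', 'system'] (min_width=14, slack=3)
Line 3: ['message', 'knife'] (min_width=13, slack=4)
Line 4: ['childhood', 'cherry'] (min_width=16, slack=1)
Line 5: ['rice', 'lion'] (min_width=9, slack=8)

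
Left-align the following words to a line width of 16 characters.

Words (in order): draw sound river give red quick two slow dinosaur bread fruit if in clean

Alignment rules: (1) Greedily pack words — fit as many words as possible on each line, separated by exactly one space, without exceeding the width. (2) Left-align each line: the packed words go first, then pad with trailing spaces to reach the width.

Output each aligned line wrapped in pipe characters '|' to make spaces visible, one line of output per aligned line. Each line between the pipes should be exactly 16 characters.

Line 1: ['draw', 'sound', 'river'] (min_width=16, slack=0)
Line 2: ['give', 'red', 'quick'] (min_width=14, slack=2)
Line 3: ['two', 'slow'] (min_width=8, slack=8)
Line 4: ['dinosaur', 'bread'] (min_width=14, slack=2)
Line 5: ['fruit', 'if', 'in'] (min_width=11, slack=5)
Line 6: ['clean'] (min_width=5, slack=11)

Answer: |draw sound river|
|give red quick  |
|two slow        |
|dinosaur bread  |
|fruit if in     |
|clean           |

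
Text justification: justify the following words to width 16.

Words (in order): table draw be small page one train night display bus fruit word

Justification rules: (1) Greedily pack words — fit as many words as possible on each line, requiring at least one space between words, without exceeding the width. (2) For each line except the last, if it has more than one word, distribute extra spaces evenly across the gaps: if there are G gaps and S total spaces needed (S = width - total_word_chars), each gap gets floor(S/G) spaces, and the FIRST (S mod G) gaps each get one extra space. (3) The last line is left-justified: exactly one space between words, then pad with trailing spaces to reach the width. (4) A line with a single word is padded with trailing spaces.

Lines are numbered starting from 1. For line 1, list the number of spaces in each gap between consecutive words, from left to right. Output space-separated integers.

Answer: 3 2

Derivation:
Line 1: ['table', 'draw', 'be'] (min_width=13, slack=3)
Line 2: ['small', 'page', 'one'] (min_width=14, slack=2)
Line 3: ['train', 'night'] (min_width=11, slack=5)
Line 4: ['display', 'bus'] (min_width=11, slack=5)
Line 5: ['fruit', 'word'] (min_width=10, slack=6)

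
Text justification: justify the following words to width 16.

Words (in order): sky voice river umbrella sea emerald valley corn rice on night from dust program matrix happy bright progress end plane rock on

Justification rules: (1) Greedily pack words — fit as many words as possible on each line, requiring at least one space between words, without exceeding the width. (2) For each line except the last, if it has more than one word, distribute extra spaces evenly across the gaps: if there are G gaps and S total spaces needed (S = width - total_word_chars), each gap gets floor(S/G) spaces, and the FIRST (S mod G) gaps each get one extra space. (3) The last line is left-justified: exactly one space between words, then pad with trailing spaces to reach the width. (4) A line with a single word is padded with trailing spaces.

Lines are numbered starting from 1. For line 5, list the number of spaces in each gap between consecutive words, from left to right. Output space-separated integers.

Answer: 2 1

Derivation:
Line 1: ['sky', 'voice', 'river'] (min_width=15, slack=1)
Line 2: ['umbrella', 'sea'] (min_width=12, slack=4)
Line 3: ['emerald', 'valley'] (min_width=14, slack=2)
Line 4: ['corn', 'rice', 'on'] (min_width=12, slack=4)
Line 5: ['night', 'from', 'dust'] (min_width=15, slack=1)
Line 6: ['program', 'matrix'] (min_width=14, slack=2)
Line 7: ['happy', 'bright'] (min_width=12, slack=4)
Line 8: ['progress', 'end'] (min_width=12, slack=4)
Line 9: ['plane', 'rock', 'on'] (min_width=13, slack=3)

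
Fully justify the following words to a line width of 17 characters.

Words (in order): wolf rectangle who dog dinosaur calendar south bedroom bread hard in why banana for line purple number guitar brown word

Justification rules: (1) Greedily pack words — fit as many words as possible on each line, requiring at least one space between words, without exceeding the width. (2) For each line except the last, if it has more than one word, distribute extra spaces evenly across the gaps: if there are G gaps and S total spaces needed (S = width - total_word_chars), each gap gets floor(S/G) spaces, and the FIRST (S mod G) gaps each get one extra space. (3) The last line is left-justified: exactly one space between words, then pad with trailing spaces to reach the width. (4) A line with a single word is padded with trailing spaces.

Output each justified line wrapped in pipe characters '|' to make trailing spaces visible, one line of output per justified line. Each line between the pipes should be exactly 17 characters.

Answer: |wolf    rectangle|
|who  dog dinosaur|
|calendar    south|
|bedroom     bread|
|hard    in    why|
|banana  for  line|
|purple     number|
|guitar brown word|

Derivation:
Line 1: ['wolf', 'rectangle'] (min_width=14, slack=3)
Line 2: ['who', 'dog', 'dinosaur'] (min_width=16, slack=1)
Line 3: ['calendar', 'south'] (min_width=14, slack=3)
Line 4: ['bedroom', 'bread'] (min_width=13, slack=4)
Line 5: ['hard', 'in', 'why'] (min_width=11, slack=6)
Line 6: ['banana', 'for', 'line'] (min_width=15, slack=2)
Line 7: ['purple', 'number'] (min_width=13, slack=4)
Line 8: ['guitar', 'brown', 'word'] (min_width=17, slack=0)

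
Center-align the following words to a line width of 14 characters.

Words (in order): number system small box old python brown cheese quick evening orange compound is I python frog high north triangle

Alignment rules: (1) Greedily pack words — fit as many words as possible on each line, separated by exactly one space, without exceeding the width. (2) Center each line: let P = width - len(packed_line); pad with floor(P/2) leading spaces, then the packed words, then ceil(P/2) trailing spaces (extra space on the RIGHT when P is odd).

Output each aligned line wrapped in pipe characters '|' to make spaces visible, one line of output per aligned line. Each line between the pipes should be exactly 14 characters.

Answer: |number system |
|small box old |
| python brown |
| cheese quick |
|evening orange|
|compound is I |
| python frog  |
|  high north  |
|   triangle   |

Derivation:
Line 1: ['number', 'system'] (min_width=13, slack=1)
Line 2: ['small', 'box', 'old'] (min_width=13, slack=1)
Line 3: ['python', 'brown'] (min_width=12, slack=2)
Line 4: ['cheese', 'quick'] (min_width=12, slack=2)
Line 5: ['evening', 'orange'] (min_width=14, slack=0)
Line 6: ['compound', 'is', 'I'] (min_width=13, slack=1)
Line 7: ['python', 'frog'] (min_width=11, slack=3)
Line 8: ['high', 'north'] (min_width=10, slack=4)
Line 9: ['triangle'] (min_width=8, slack=6)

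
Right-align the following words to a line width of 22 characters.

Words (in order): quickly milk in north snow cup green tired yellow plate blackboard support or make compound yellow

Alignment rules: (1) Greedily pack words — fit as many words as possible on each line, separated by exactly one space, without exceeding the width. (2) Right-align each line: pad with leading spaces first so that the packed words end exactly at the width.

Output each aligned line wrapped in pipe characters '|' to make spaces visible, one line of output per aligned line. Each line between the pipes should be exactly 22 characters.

Answer: | quickly milk in north|
|  snow cup green tired|
|          yellow plate|
| blackboard support or|
|  make compound yellow|

Derivation:
Line 1: ['quickly', 'milk', 'in', 'north'] (min_width=21, slack=1)
Line 2: ['snow', 'cup', 'green', 'tired'] (min_width=20, slack=2)
Line 3: ['yellow', 'plate'] (min_width=12, slack=10)
Line 4: ['blackboard', 'support', 'or'] (min_width=21, slack=1)
Line 5: ['make', 'compound', 'yellow'] (min_width=20, slack=2)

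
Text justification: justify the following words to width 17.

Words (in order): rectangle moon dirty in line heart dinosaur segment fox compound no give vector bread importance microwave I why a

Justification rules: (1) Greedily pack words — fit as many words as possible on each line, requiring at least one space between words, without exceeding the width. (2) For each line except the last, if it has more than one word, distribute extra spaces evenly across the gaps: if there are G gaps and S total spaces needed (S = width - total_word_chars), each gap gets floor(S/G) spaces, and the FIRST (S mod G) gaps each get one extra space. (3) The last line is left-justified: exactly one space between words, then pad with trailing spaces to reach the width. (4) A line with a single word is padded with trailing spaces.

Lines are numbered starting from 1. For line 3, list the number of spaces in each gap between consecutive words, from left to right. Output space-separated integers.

Answer: 4

Derivation:
Line 1: ['rectangle', 'moon'] (min_width=14, slack=3)
Line 2: ['dirty', 'in', 'line'] (min_width=13, slack=4)
Line 3: ['heart', 'dinosaur'] (min_width=14, slack=3)
Line 4: ['segment', 'fox'] (min_width=11, slack=6)
Line 5: ['compound', 'no', 'give'] (min_width=16, slack=1)
Line 6: ['vector', 'bread'] (min_width=12, slack=5)
Line 7: ['importance'] (min_width=10, slack=7)
Line 8: ['microwave', 'I', 'why', 'a'] (min_width=17, slack=0)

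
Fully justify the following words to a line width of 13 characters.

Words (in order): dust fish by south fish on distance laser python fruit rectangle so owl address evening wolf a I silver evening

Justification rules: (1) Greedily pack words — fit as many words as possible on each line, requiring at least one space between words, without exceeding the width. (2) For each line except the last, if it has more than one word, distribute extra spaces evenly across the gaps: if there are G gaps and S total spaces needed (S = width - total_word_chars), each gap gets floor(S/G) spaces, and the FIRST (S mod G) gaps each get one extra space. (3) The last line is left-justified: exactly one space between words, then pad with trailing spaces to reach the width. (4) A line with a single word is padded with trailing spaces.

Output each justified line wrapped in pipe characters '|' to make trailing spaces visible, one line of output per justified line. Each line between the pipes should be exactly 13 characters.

Line 1: ['dust', 'fish', 'by'] (min_width=12, slack=1)
Line 2: ['south', 'fish', 'on'] (min_width=13, slack=0)
Line 3: ['distance'] (min_width=8, slack=5)
Line 4: ['laser', 'python'] (min_width=12, slack=1)
Line 5: ['fruit'] (min_width=5, slack=8)
Line 6: ['rectangle', 'so'] (min_width=12, slack=1)
Line 7: ['owl', 'address'] (min_width=11, slack=2)
Line 8: ['evening', 'wolf'] (min_width=12, slack=1)
Line 9: ['a', 'I', 'silver'] (min_width=10, slack=3)
Line 10: ['evening'] (min_width=7, slack=6)

Answer: |dust  fish by|
|south fish on|
|distance     |
|laser  python|
|fruit        |
|rectangle  so|
|owl   address|
|evening  wolf|
|a   I  silver|
|evening      |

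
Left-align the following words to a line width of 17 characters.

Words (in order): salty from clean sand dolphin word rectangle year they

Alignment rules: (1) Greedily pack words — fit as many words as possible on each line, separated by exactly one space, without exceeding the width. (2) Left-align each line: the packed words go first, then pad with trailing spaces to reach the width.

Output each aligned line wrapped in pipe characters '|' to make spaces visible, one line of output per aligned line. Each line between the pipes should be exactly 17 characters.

Answer: |salty from clean |
|sand dolphin word|
|rectangle year   |
|they             |

Derivation:
Line 1: ['salty', 'from', 'clean'] (min_width=16, slack=1)
Line 2: ['sand', 'dolphin', 'word'] (min_width=17, slack=0)
Line 3: ['rectangle', 'year'] (min_width=14, slack=3)
Line 4: ['they'] (min_width=4, slack=13)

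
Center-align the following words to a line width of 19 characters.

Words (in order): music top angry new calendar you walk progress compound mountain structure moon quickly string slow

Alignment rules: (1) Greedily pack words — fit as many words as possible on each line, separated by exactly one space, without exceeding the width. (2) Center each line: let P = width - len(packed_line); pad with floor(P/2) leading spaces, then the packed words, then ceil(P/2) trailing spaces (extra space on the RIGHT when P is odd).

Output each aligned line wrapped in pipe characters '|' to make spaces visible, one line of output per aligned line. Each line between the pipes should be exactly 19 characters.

Answer: |music top angry new|
| calendar you walk |
| progress compound |
|mountain structure |
|moon quickly string|
|       slow        |

Derivation:
Line 1: ['music', 'top', 'angry', 'new'] (min_width=19, slack=0)
Line 2: ['calendar', 'you', 'walk'] (min_width=17, slack=2)
Line 3: ['progress', 'compound'] (min_width=17, slack=2)
Line 4: ['mountain', 'structure'] (min_width=18, slack=1)
Line 5: ['moon', 'quickly', 'string'] (min_width=19, slack=0)
Line 6: ['slow'] (min_width=4, slack=15)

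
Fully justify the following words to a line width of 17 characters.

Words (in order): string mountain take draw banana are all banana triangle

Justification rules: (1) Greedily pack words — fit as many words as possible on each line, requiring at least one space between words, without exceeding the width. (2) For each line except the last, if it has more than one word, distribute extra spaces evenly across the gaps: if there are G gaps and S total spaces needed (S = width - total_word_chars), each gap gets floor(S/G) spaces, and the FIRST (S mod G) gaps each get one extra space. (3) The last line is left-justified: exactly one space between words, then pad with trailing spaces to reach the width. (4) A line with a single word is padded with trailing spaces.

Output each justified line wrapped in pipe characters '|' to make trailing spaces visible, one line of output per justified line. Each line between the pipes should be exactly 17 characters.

Answer: |string   mountain|
|take  draw banana|
|are   all  banana|
|triangle         |

Derivation:
Line 1: ['string', 'mountain'] (min_width=15, slack=2)
Line 2: ['take', 'draw', 'banana'] (min_width=16, slack=1)
Line 3: ['are', 'all', 'banana'] (min_width=14, slack=3)
Line 4: ['triangle'] (min_width=8, slack=9)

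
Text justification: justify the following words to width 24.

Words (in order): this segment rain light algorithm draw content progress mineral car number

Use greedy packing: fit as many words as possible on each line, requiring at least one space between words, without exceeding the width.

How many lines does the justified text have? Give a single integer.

Line 1: ['this', 'segment', 'rain', 'light'] (min_width=23, slack=1)
Line 2: ['algorithm', 'draw', 'content'] (min_width=22, slack=2)
Line 3: ['progress', 'mineral', 'car'] (min_width=20, slack=4)
Line 4: ['number'] (min_width=6, slack=18)
Total lines: 4

Answer: 4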